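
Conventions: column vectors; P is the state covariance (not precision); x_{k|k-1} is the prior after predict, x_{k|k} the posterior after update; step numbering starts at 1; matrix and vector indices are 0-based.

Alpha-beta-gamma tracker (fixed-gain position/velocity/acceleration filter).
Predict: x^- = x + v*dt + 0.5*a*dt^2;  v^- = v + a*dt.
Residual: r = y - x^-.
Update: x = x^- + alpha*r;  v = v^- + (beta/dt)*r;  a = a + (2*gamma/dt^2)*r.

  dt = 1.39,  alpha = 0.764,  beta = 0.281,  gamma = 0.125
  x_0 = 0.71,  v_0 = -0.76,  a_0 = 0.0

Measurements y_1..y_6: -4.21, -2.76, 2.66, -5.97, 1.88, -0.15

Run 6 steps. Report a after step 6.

step 1: x_pred=-0.3464  r=-3.8636  x^+=-3.2982  v^+=-1.5411  a^+=-0.4999
step 2: x_pred=-5.9232  r=3.1632  x^+=-3.5065  v^+=-1.5965  a^+=-0.0906
step 3: x_pred=-5.8132  r=8.4732  x^+=0.6603  v^+=-0.0095  a^+=1.0057
step 4: x_pred=1.6187  r=-7.5887  x^+=-4.1791  v^+=-0.1457  a^+=0.0238
step 5: x_pred=-4.3585  r=6.2385  x^+=0.4077  v^+=1.1486  a^+=0.8310
step 6: x_pred=2.8071  r=-2.9571  x^+=0.5479  v^+=1.7060  a^+=0.4484

a_post = 0.4484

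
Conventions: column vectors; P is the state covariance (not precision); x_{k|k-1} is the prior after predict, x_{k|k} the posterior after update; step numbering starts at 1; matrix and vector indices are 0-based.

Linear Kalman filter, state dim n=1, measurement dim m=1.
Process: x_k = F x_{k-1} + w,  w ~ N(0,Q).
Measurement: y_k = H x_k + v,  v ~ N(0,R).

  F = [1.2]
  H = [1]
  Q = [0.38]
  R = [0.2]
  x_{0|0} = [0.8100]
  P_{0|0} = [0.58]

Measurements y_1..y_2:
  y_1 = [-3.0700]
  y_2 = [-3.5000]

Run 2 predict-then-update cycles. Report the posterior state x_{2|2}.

step 1: x^-=[0.9720]  P^-=[1.2152]  S=[1.4152]  K=[0.8587]  nu=[-4.0420]  x^+=[-2.4988]  P^+=[0.1717]
step 2: x^-=[-2.9985]  P^-=[0.6273]  S=[0.8273]  K=[0.7582]  nu=[-0.5015]  x^+=[-3.3788]  P^+=[0.1516]

x_post = [-3.3788]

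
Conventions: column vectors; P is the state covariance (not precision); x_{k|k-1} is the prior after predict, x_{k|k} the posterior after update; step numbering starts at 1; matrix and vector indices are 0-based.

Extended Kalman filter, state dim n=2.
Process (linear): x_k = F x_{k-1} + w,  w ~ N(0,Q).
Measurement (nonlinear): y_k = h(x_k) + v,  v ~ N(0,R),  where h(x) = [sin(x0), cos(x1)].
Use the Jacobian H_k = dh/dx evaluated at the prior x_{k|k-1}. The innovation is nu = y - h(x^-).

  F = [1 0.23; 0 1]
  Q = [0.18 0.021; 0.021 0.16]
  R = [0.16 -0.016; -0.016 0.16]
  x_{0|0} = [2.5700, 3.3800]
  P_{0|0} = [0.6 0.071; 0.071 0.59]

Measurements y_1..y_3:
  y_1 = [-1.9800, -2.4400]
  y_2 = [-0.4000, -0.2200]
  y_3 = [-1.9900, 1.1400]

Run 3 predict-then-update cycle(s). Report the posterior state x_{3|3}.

x_post = [4.7559, 0.7414]

step 1: x^-=[3.3474, 3.3800]  P^-=[0.8439 0.2277; 0.2277 0.7500]  H_jac=[-0.9789 0.0000; 0.0000 0.2362]  S=[0.9686 -0.0686; -0.0686 0.2018]  K=[-0.8545 -0.0242; -0.1721 0.8190]  nu=[-1.7756, -1.4683]  x^+=[4.9002, 2.4830]  P^+=[0.1393 0.0415; 0.0415 0.5666]
step 2: x^-=[5.4713, 2.4830]  P^-=[0.3683 0.1928; 0.1928 0.7266]  H_jac=[0.6881 0.0000; 0.0000 -0.6120]  S=[0.3344 -0.0972; -0.0972 0.4322]  K=[0.7260 -0.1098; 0.1045 -1.0055]  nu=[0.3256, 0.5708]  x^+=[5.6450, 1.9430]  P^+=[0.1714 0.0477; 0.0477 0.2656]
step 3: x^-=[6.0919, 1.9430]  P^-=[0.3873 0.1298; 0.1298 0.4256]  H_jac=[0.9818 0.0000; 0.0000 -0.9315]  S=[0.5333 -0.1347; -0.1347 0.5293]  K=[0.7003 -0.0502; 0.0531 -0.7355]  nu=[-1.7999, 1.5037]  x^+=[4.7559, 0.7414]  P^+=[0.1150 0.0206; 0.0206 0.1272]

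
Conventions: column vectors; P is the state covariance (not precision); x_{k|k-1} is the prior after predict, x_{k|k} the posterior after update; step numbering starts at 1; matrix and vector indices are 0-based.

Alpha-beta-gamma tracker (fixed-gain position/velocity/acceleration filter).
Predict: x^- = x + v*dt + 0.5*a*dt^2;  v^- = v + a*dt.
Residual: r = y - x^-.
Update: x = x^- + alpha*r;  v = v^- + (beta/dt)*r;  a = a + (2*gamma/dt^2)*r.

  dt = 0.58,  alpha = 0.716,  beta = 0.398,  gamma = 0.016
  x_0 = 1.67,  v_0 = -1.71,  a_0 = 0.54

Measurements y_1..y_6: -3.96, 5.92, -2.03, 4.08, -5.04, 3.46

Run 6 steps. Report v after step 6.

v_post = 1.9882

step 1: x_pred=0.7690  r=-4.7290  x^+=-2.6170  v^+=-4.6419  a^+=0.0902
step 2: x_pred=-5.2941  r=11.2141  x^+=2.7352  v^+=3.1056  a^+=1.1569
step 3: x_pred=4.7310  r=-6.7610  x^+=-0.1099  v^+=-0.8629  a^+=0.5137
step 4: x_pred=-0.5239  r=4.6039  x^+=2.7725  v^+=2.5943  a^+=0.9517
step 5: x_pred=4.4373  r=-9.4773  x^+=-2.3485  v^+=-3.3570  a^+=0.0502
step 6: x_pred=-4.2871  r=7.7471  x^+=1.2598  v^+=1.9882  a^+=0.7871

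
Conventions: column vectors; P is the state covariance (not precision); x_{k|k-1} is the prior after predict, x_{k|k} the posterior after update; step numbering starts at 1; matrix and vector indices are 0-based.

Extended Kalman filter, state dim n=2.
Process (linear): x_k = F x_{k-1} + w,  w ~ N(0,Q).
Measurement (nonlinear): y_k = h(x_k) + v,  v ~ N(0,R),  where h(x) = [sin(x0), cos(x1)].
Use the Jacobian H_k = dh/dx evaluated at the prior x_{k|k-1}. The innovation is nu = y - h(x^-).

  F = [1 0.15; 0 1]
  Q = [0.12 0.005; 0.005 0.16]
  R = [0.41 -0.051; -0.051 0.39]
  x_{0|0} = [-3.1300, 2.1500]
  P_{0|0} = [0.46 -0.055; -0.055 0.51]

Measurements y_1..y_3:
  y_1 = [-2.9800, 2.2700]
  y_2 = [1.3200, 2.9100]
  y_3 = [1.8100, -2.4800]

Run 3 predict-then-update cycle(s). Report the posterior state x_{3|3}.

x_post = [0.0857, -1.8315]

step 1: x^-=[-2.8075, 2.1500]  P^-=[0.5750 0.0265; 0.0265 0.6700]  H_jac=[-0.9447 0.0000; 0.0000 -0.8369]  S=[0.9232 -0.0300; -0.0300 0.8593]  K=[-0.5899 -0.0464; -0.0484 -0.6543]  nu=[-2.6521, 2.8174]  x^+=[-1.3738, 0.4351]  P^+=[0.2535 -0.0143; -0.0143 0.3019]
step 2: x^-=[-1.3086, 0.4351]  P^-=[0.3760 0.0360; 0.0360 0.4619]  H_jac=[0.2592 0.0000; 0.0000 -0.4215]  S=[0.4353 -0.0549; -0.0549 0.4721]  K=[0.2232 -0.0062; -0.0311 -0.4161]  nu=[2.2858, 2.0032]  x^+=[-0.8108, -0.4694]  P^+=[0.3542 0.0327; 0.0327 0.3812]
step 3: x^-=[-0.8812, -0.4694]  P^-=[0.4926 0.0949; 0.0949 0.5412]  H_jac=[0.6362 0.0000; 0.0000 0.4524]  S=[0.6094 -0.0237; -0.0237 0.5007]  K=[0.5185 0.1102; 0.1183 0.4945]  nu=[2.5815, -3.3718]  x^+=[0.0857, -1.8315]  P^+=[0.3253 0.0366; 0.0366 0.4130]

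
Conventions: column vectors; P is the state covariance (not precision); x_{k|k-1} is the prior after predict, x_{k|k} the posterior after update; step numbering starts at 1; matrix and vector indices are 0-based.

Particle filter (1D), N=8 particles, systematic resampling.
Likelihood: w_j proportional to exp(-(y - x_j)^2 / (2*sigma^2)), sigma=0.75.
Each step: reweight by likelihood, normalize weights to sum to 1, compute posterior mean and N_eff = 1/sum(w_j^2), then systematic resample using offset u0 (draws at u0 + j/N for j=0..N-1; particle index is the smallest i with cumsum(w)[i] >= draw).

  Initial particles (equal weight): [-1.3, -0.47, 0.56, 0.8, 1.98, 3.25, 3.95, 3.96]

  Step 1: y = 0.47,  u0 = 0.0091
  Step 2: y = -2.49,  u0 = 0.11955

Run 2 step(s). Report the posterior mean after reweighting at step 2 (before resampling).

post_mean = -1.2232

step 1: w=[0.0242, 0.1787, 0.3892, 0.3558, 0.0516, 0.0004, 0.0000, 0.0000]  mean=0.4908  Neff=3.1922  idx=[0, 1, 2, 2, 2, 3, 3, 3]
step 2: w=[0.9115, 0.0854, 0.0008, 0.0008, 0.0008, 0.0002, 0.0002, 0.0002]  mean=-1.2232  Neff=1.1931  idx=[0, 0, 0, 0, 0, 0, 0, 1]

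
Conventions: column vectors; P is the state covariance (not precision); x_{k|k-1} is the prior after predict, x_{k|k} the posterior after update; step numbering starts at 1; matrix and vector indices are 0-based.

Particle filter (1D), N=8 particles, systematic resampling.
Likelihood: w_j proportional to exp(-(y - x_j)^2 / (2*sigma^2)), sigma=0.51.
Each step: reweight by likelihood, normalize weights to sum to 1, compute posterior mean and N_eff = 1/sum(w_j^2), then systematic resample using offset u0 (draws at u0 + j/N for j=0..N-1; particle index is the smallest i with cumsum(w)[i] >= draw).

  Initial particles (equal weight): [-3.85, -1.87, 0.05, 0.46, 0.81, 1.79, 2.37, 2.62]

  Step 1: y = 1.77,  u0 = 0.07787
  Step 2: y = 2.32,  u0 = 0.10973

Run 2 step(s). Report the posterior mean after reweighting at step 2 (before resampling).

post_mean = 2.1456

step 1: w=[0.0000, 0.0000, 0.0017, 0.0188, 0.0868, 0.5099, 0.2554, 0.1273]  mean=1.9307  Neff=2.8622  idx=[4, 5, 5, 5, 5, 6, 6, 7]
step 2: w=[0.0024, 0.1126, 0.1126, 0.1126, 0.1126, 0.1923, 0.1923, 0.1625]  mean=2.1456  Neff=6.6176  idx=[1, 3, 4, 5, 5, 6, 7, 7]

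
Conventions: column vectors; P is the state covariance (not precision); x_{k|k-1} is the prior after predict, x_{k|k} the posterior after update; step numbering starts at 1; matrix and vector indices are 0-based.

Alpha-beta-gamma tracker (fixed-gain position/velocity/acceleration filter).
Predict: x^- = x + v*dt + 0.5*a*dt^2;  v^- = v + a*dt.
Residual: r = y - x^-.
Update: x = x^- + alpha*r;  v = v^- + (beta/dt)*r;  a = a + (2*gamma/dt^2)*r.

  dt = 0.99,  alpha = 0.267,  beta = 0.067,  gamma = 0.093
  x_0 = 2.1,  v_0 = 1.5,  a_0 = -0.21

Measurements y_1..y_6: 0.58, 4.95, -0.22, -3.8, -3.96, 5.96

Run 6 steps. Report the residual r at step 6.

resid = 14.6191

step 1: x_pred=3.4821  r=-2.9021  x^+=2.7072  v^+=1.0957  a^+=-0.7607
step 2: x_pred=3.4192  r=1.5308  x^+=3.8279  v^+=0.4462  a^+=-0.4702
step 3: x_pred=4.0392  r=-4.2592  x^+=2.9020  v^+=-0.3076  a^+=-1.2785
step 4: x_pred=1.9709  r=-5.7709  x^+=0.4301  v^+=-1.9639  a^+=-2.3737
step 5: x_pred=-2.6774  r=-1.2826  x^+=-3.0199  v^+=-4.4007  a^+=-2.6171
step 6: x_pred=-8.6591  r=14.6191  x^+=-4.7558  v^+=-6.0022  a^+=0.1573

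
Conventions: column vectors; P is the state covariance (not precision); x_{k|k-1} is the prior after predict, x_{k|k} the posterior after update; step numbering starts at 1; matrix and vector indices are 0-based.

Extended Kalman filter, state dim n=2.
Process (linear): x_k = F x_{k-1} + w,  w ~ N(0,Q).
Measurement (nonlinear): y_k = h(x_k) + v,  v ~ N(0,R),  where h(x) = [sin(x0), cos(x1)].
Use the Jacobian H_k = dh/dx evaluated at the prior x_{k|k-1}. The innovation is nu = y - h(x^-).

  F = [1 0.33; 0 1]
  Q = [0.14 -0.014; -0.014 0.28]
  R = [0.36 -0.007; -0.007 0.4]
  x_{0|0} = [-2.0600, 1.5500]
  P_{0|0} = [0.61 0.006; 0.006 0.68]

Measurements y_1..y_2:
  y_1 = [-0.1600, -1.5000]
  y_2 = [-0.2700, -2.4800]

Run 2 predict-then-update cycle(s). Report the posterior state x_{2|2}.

x_post = [-0.2624, 3.4502]

step 1: x^-=[-1.5485, 1.5500]  P^-=[0.8280 0.2164; 0.2164 0.9600]  H_jac=[0.0223 0.0000; 0.0000 -0.9998]  S=[0.3604 -0.0118; -0.0118 1.3596]  K=[0.0460 -0.1587; -0.0098 -0.7060]  nu=[0.8398, -1.5208]  x^+=[-1.2685, 2.6155]  P^+=[0.7928 0.0638; 0.0638 0.2824]
step 2: x^-=[-0.4053, 2.6155]  P^-=[1.0057 0.1430; 0.1430 0.5624]  H_jac=[0.9190 0.0000; 0.0000 -0.5021]  S=[1.2093 -0.0730; -0.0730 0.5418]  K=[0.7624 -0.0298; 0.0779 -0.5107]  nu=[0.1243, -1.6152]  x^+=[-0.2624, 3.4502]  P^+=[0.2989 0.0344; 0.0344 0.4079]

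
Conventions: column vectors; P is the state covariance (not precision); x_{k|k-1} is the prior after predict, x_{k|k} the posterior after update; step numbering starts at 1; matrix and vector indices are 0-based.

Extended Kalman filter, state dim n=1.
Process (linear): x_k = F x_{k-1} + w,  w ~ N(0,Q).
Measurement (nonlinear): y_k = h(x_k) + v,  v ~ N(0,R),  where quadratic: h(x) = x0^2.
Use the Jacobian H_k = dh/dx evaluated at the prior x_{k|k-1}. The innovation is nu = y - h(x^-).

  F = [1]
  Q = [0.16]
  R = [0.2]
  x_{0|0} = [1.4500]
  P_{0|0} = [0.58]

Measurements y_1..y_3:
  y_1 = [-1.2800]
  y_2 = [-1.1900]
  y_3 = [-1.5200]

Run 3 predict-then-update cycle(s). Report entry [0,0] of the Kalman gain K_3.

K[0,0] = -0.5153

step 1: x^-=[1.4500]  P^-=[0.7400]  H_jac=[2.9000]  S=[6.4234]  K=[0.3341]  nu=[-3.3825]  x^+=[0.3199]  P^+=[0.0230]
step 2: x^-=[0.3199]  P^-=[0.1830]  H_jac=[0.6399]  S=[0.2749]  K=[0.4260]  nu=[-1.2924]  x^+=[-0.2306]  P^+=[0.1331]
step 3: x^-=[-0.2306]  P^-=[0.2931]  H_jac=[-0.4612]  S=[0.2624]  K=[-0.5153]  nu=[-1.5732]  x^+=[0.5801]  P^+=[0.2235]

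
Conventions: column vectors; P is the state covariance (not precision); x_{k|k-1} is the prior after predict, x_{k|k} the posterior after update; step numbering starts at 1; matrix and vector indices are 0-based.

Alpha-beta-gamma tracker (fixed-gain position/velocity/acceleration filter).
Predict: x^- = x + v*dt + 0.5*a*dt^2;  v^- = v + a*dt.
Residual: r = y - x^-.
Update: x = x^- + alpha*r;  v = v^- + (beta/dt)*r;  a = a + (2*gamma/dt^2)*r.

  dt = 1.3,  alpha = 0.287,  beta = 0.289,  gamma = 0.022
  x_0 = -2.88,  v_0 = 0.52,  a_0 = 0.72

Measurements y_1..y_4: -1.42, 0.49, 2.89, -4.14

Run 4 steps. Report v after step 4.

v_post = 0.9863

step 1: x_pred=-1.5956  r=0.1756  x^+=-1.5452  v^+=1.4950  a^+=0.7246
step 2: x_pred=1.0106  r=-0.5206  x^+=0.8612  v^+=2.3212  a^+=0.7110
step 3: x_pred=4.4796  r=-1.5896  x^+=4.0234  v^+=2.8922  a^+=0.6696
step 4: x_pred=8.3491  r=-12.4891  x^+=4.7647  v^+=0.9863  a^+=0.3445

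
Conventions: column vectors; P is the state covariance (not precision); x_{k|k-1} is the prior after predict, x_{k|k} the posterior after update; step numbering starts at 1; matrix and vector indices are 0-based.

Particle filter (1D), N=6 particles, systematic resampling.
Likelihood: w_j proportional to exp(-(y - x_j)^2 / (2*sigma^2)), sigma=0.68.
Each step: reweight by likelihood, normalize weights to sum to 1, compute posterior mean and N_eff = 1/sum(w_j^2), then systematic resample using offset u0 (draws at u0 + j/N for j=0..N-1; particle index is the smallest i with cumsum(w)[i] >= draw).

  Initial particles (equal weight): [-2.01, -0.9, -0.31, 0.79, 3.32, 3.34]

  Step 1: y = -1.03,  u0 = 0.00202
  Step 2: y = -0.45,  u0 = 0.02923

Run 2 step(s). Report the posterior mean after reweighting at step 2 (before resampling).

post_mean = -0.7817

step 1: w=[0.1830, 0.5075, 0.2951, 0.0144, 0.0000, 0.0000]  mean=-0.9047  Neff=2.6429  idx=[0, 0, 1, 1, 1, 2]
step 2: w=[0.0204, 0.0204, 0.2274, 0.2274, 0.2274, 0.2771]  mean=-0.7817  Neff=4.2969  idx=[1, 2, 3, 4, 4, 5]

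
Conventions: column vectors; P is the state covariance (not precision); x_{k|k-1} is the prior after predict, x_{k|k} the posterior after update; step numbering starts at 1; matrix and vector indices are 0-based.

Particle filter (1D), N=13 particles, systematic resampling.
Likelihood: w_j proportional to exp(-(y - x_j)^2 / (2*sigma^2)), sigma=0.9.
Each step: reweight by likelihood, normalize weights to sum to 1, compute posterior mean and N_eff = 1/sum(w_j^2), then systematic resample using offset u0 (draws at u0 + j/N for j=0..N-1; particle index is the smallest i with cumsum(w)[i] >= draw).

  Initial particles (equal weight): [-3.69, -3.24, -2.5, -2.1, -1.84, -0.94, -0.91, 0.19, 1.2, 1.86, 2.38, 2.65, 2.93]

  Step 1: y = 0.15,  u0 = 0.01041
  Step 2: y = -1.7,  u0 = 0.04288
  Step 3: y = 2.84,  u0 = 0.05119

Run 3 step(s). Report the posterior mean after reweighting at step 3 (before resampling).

step 1: w=[0.0000, 0.0003, 0.0046, 0.0153, 0.0302, 0.1673, 0.1741, 0.3480, 0.1764, 0.0573, 0.0162, 0.0074, 0.0030]  mean=0.0350  Neff=4.6447  idx=[3, 5, 5, 6, 6, 7, 7, 7, 7, 7, 8, 8, 9]
step 2: w=[0.2142, 0.1655, 0.1655, 0.1608, 0.1608, 0.0261, 0.0261, 0.0261, 0.0261, 0.0261, 0.0013, 0.0013, 0.0001]  mean=-1.0256  Neff=6.4176  idx=[0, 0, 0, 1, 1, 2, 2, 3, 3, 4, 4, 5, 8]
step 3: w=[0.0000, 0.0000, 0.0000, 0.0054, 0.0054, 0.0054, 0.0054, 0.0062, 0.0062, 0.0062, 0.0062, 0.4769, 0.4769]  mean=0.1384  Neff=2.1974  idx=[11, 11, 11, 11, 11, 11, 11, 12, 12, 12, 12, 12, 12]

post_mean = 0.1384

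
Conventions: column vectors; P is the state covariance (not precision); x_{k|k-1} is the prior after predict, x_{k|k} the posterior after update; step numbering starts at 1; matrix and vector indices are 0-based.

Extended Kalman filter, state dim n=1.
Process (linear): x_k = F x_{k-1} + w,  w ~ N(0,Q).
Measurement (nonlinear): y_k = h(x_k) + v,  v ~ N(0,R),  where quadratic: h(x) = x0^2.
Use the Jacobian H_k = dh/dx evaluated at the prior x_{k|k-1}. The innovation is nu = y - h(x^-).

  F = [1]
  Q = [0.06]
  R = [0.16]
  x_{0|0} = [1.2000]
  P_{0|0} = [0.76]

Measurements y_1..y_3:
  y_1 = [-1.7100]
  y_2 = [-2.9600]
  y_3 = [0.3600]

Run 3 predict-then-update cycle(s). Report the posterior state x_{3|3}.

step 1: x^-=[1.2000]  P^-=[0.8200]  H_jac=[2.4000]  S=[4.8832]  K=[0.4030]  nu=[-3.1500]  x^+=[-0.0695]  P^+=[0.0269]
step 2: x^-=[-0.0695]  P^-=[0.0869]  H_jac=[-0.1390]  S=[0.1617]  K=[-0.0747]  nu=[-2.9648]  x^+=[0.1519]  P^+=[0.0860]
step 3: x^-=[0.1519]  P^-=[0.1460]  H_jac=[0.3038]  S=[0.1735]  K=[0.2556]  nu=[0.3369]  x^+=[0.2380]  P^+=[0.1346]

x_post = [0.2380]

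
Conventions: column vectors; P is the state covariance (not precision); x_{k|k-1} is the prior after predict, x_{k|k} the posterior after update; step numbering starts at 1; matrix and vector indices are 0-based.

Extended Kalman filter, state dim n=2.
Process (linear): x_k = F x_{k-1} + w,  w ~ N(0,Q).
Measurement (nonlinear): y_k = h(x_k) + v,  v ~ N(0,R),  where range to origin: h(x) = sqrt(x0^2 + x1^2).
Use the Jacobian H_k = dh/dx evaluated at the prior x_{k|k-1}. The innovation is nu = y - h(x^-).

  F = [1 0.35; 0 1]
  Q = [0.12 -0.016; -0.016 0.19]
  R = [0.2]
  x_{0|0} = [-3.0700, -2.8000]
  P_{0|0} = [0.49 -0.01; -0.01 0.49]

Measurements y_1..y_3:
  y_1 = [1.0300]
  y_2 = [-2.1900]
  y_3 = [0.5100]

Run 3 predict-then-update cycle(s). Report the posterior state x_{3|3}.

x_post = [0.4834, 0.4422]

step 1: x^-=[-4.0500, -2.8000]  P^-=[0.6630 0.1455; 0.1455 0.6800]  H_jac=[-0.8226 -0.5687]  S=[1.0046]  K=[-0.6252; -0.5040]  nu=[-3.8937]  x^+=[-1.6156, -0.8374]  P^+=[0.2703 -0.1711; -0.1711 0.4248]
step 2: x^-=[-1.9087, -0.8374]  P^-=[0.3226 -0.0384; -0.0384 0.6148]  H_jac=[-0.9157 -0.4018]  S=[0.5415]  K=[-0.5170; -0.3911]  nu=[-4.2743]  x^+=[0.3013, 0.8345]  P^+=[0.1778 -0.1479; -0.1479 0.5319]
step 3: x^-=[0.5934, 0.8345]  P^-=[0.2594 0.0222; 0.0222 0.7219]  H_jac=[0.5795 0.8150]  S=[0.7876]  K=[0.2139; 0.7634]  nu=[-0.5139]  x^+=[0.4834, 0.4422]  P^+=[0.2234 -0.1064; -0.1064 0.2630]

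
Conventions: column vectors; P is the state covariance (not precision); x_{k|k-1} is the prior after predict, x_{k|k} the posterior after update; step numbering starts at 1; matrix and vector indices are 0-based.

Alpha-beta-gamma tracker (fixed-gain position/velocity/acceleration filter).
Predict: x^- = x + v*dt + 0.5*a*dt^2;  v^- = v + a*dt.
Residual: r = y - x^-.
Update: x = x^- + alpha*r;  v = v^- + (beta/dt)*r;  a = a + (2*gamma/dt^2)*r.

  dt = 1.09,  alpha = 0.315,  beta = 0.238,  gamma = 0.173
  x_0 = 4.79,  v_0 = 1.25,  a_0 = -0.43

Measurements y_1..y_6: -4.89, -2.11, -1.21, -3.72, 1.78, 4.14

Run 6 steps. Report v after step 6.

v_post = 11.8615

step 1: x_pred=5.8971  r=-10.7871  x^+=2.4991  v^+=-1.5740  a^+=-3.5714
step 2: x_pred=-1.3382  r=-0.7718  x^+=-1.5813  v^+=-5.6354  a^+=-3.7962
step 3: x_pred=-9.9790  r=8.7690  x^+=-7.2168  v^+=-7.8586  a^+=-1.2425
step 4: x_pred=-16.5207  r=12.8007  x^+=-12.4885  v^+=-6.4178  a^+=2.4854
step 5: x_pred=-18.0075  r=19.7875  x^+=-11.7744  v^+=0.6118  a^+=8.2479
step 6: x_pred=-6.2079  r=10.3479  x^+=-2.9483  v^+=11.8615  a^+=11.2614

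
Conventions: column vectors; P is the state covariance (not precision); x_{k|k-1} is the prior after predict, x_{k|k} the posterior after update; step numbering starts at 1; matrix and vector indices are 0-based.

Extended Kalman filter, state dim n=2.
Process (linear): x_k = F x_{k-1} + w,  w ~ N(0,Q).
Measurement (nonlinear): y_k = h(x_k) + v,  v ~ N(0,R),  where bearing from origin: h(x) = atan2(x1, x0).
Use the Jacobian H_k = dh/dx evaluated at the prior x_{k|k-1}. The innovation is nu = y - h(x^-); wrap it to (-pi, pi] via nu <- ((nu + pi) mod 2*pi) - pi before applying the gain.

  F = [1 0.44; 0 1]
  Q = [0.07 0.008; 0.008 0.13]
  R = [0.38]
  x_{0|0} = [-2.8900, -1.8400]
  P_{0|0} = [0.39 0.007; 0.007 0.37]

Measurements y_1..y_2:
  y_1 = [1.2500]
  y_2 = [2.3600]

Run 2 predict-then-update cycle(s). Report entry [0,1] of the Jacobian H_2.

H_jac[0,1] = -0.2089

step 1: x^-=[-3.6996, -1.8400]  P^-=[0.5378 0.1778; 0.1778 0.5000]  H_jac=[0.1078 -0.2167]  S=[0.4014]  K=[0.0484; -0.2222]  nu=[-2.3531]  x^+=[-3.8135, -1.3172]  P^+=[0.5369 0.1821; 0.1821 0.4802]
step 2: x^-=[-4.3931, -1.3172]  P^-=[0.8601 0.4014; 0.4014 0.6102]  H_jac=[0.0626 -0.2089]  S=[0.3995]  K=[-0.0750; -0.2561]  nu=[-1.0729]  x^+=[-4.3126, -1.0424]  P^+=[0.8578 0.3937; 0.3937 0.5840]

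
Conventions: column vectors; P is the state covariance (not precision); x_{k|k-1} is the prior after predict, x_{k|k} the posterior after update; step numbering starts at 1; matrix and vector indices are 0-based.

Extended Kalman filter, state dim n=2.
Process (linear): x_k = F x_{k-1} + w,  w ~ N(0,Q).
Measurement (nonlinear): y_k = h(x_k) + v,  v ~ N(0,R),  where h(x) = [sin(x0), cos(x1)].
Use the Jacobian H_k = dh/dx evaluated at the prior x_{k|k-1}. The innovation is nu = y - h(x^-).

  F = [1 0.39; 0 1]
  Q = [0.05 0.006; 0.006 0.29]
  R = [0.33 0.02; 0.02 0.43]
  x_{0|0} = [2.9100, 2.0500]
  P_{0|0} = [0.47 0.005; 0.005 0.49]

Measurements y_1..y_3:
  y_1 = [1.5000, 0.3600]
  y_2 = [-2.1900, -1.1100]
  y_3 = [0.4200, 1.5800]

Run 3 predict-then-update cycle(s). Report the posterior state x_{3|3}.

x_post = [5.2850, 1.2690]

step 1: x^-=[3.7095, 2.0500]  P^-=[0.5984 0.2021; 0.2021 0.7800]  H_jac=[-0.8430 0.0000; 0.0000 -0.8874]  S=[0.7553 0.1712; 0.1712 1.0442]  K=[-0.6533 -0.0646; -0.0782 -0.6500]  nu=[2.0379, 0.8211]  x^+=[2.3251, 1.3568]  P^+=[0.2573 0.0461; 0.0461 0.3168]
step 2: x^-=[2.8543, 1.3568]  P^-=[0.3914 0.1756; 0.1756 0.6068]  H_jac=[-0.9590 0.0000; 0.0000 -0.9772]  S=[0.6899 0.1845; 0.1845 1.0094]  K=[-0.5242 -0.0742; -0.0914 -0.5707]  nu=[-2.4734, -1.3223]  x^+=[4.2488, 2.3376]  P^+=[0.1819 0.0434; 0.0434 0.2530]
step 3: x^-=[5.1604, 2.3376]  P^-=[0.3042 0.1480; 0.1480 0.5430]  H_jac=[0.4332 0.0000; 0.0000 -0.7202]  S=[0.3871 -0.0262; -0.0262 0.7116]  K=[0.3311 -0.1376; 0.1288 -0.5448]  nu=[1.3213, 2.2738]  x^+=[5.2850, 1.2690]  P^+=[0.2459 0.0730; 0.0730 0.3217]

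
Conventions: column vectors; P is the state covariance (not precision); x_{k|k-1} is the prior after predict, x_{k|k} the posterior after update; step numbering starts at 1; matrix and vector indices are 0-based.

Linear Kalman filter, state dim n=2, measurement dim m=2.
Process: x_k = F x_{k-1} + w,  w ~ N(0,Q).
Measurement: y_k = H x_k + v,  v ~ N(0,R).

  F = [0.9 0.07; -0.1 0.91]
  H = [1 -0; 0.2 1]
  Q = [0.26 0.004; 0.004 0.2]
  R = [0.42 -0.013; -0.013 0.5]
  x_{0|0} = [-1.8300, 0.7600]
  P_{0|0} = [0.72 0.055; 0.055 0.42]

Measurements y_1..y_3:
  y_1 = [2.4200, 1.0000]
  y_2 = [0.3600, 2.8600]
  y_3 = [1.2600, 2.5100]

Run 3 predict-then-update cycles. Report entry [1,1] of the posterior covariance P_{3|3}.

step 1: x^-=[-1.5938, 0.8746]  P^-=[0.8522 0.0106; 0.0106 0.5450]  S=[1.2722 0.1681; 0.1681 1.0833]  K=[0.6613 0.0645; -0.0596 0.5143]  nu=[4.0138, 0.4442]  x^+=[1.0893, 0.8638]  P^+=[0.2769 -0.0317; -0.0317 0.2643]
step 2: x^-=[1.0409, 0.6772]  P^-=[0.4816 -0.0298; -0.0298 0.4274]  S=[0.9016 0.0535; 0.0535 0.9347]  K=[0.5318 0.0407; -0.0600 0.4543]  nu=[-0.6809, 1.9747]  x^+=[0.7592, 1.6151]  P^+=[0.2228 -0.0311; -0.0311 0.2341]
step 3: x^-=[0.7963, 1.3938]  P^-=[0.4377 -0.0264; -0.0264 0.4018]  S=[0.8577 0.0481; 0.0481 0.9087]  K=[0.5081 0.0404; -0.0554 0.4393]  nu=[0.4637, 0.9569]  x^+=[1.0705, 1.7884]  P^+=[0.2129 -0.0290; -0.0290 0.2262]

P_post[1,1] = 0.2262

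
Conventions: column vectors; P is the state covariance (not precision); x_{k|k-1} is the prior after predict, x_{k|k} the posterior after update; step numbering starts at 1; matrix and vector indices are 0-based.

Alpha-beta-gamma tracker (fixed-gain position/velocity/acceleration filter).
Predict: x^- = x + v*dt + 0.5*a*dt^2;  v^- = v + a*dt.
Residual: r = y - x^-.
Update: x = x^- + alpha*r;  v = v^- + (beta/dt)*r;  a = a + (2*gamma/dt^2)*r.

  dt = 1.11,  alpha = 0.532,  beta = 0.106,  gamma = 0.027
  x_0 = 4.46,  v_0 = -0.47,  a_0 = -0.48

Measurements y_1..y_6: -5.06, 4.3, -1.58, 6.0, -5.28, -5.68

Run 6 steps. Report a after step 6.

a_post = -0.1600

step 1: x_pred=3.6426  r=-8.7026  x^+=-0.9872  v^+=-1.8339  a^+=-0.8614
step 2: x_pred=-3.5534  r=7.8534  x^+=0.6246  v^+=-2.0401  a^+=-0.5172
step 3: x_pred=-1.9585  r=0.3785  x^+=-1.7571  v^+=-2.5780  a^+=-0.5006
step 4: x_pred=-4.9272  r=10.9272  x^+=0.8861  v^+=-2.0902  a^+=-0.0217
step 5: x_pred=-1.4474  r=-3.8326  x^+=-3.4864  v^+=-2.4803  a^+=-0.1897
step 6: x_pred=-6.3564  r=0.6764  x^+=-5.9965  v^+=-2.6263  a^+=-0.1600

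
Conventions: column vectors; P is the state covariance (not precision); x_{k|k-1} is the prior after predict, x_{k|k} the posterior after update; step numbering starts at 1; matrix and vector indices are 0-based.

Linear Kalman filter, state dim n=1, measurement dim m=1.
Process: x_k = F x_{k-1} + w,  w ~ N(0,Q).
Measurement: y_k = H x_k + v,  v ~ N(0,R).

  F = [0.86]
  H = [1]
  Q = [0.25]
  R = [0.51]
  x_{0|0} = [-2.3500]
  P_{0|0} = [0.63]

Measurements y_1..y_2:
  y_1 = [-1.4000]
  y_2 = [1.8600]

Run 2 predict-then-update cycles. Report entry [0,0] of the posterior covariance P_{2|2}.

step 1: x^-=[-2.0210]  P^-=[0.7159]  S=[1.2259]  K=[0.5840]  nu=[0.6210]  x^+=[-1.6583]  P^+=[0.2978]
step 2: x^-=[-1.4262]  P^-=[0.4703]  S=[0.9803]  K=[0.4797]  nu=[3.2862]  x^+=[0.1503]  P^+=[0.2447]

P_post[0,0] = 0.2447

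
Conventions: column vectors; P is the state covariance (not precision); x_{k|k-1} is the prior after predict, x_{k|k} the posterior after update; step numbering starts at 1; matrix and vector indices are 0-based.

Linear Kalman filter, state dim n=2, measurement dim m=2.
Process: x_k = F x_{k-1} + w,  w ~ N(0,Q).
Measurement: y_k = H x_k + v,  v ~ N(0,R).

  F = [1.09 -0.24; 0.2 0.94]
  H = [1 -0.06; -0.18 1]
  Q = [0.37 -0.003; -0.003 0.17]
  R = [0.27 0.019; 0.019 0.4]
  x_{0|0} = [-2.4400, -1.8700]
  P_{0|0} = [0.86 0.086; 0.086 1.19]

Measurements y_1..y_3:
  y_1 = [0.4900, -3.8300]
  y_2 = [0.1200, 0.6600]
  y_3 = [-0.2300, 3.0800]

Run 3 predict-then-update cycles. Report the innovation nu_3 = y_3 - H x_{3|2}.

innov = [-0.6719, 4.2026]

step 1: x^-=[-2.2108, -2.2458]  P^-=[1.4153 0.0000; 0.0000 1.2882]  S=[1.6900 -0.3130; -0.3130 1.7341]  K=[0.8383 0.0044; 0.0951 0.7600]  nu=[2.5661, -1.9821]  x^+=[-0.0684, -3.5084]  P^+=[0.2300 0.0591; 0.0591 0.3165]
step 2: x^-=[0.7674, -3.3116]  P^-=[0.6305 0.0335; 0.0335 0.4810]  S=[0.8983 -0.0895; -0.0895 0.8894]  K=[0.6978 -0.0197; 0.0589 0.5400]  nu=[-0.8461, 4.1097]  x^+=[0.0959, -1.1422]  P^+=[0.1904 0.0396; 0.0396 0.2243]
step 3: x^-=[0.3786, -1.0545]  P^-=[0.5884 0.0266; 0.0266 0.3907]  S=[0.8566 -0.0834; -0.0834 0.8002]  K=[0.6823 -0.0279; 0.0512 0.4876]  nu=[-0.6719, 4.2026]  x^+=[-0.1972, 0.9603]  P^+=[0.1858 0.0352; 0.0352 0.2024]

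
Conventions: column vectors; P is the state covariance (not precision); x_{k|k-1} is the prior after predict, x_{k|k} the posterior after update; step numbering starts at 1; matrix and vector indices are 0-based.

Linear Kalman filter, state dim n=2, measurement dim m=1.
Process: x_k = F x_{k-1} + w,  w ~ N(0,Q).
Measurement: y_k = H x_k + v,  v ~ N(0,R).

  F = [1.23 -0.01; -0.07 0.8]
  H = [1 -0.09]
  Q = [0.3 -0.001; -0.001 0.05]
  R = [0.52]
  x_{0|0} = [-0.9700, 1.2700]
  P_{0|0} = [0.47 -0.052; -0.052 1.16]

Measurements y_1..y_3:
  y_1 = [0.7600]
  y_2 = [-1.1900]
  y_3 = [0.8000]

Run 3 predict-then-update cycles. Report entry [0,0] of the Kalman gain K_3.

K[0,0] = 0.5987

step 1: x^-=[-1.2058, 1.0839]  P^-=[1.0125 -0.1020; -0.1020 0.8005]  S=[1.5573]  K=[0.6560; -0.1117]  nu=[2.0634]  x^+=[0.1478, 0.8534]  P^+=[0.3422 0.0122; 0.0122 0.7811]
step 2: x^-=[0.1733, 0.6723]  P^-=[0.8175 -0.0247; -0.0247 0.5502]  S=[1.3464]  K=[0.6088; -0.0551]  nu=[-1.3028]  x^+=[-0.6199, 0.7442]  P^+=[0.3184 0.0205; 0.0205 0.5461]
step 3: x^-=[-0.7699, 0.6387]  P^-=[0.7813 -0.0126; -0.0126 0.3988]  S=[1.3068]  K=[0.5987; -0.0371]  nu=[1.6274]  x^+=[0.2045, 0.5783]  P^+=[0.3128 0.0164; 0.0164 0.3970]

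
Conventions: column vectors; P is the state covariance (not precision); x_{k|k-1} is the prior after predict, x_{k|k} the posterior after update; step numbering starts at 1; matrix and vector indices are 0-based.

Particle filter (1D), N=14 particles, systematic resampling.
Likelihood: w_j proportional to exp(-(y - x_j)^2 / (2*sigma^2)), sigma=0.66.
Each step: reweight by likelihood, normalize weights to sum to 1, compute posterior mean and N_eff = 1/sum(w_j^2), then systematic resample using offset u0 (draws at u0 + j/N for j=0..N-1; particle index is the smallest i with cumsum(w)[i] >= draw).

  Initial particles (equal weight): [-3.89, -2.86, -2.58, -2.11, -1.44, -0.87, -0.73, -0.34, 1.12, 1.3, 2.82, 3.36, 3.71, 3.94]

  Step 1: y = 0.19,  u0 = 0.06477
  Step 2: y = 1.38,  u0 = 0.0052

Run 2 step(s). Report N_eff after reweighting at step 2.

N_eff = 5.3842

step 1: w=[0.0000, 0.0000, 0.0001, 0.0011, 0.0232, 0.1348, 0.1853, 0.3547, 0.1815, 0.1190, 0.0002, 0.0000, 0.0000, 0.0000]  mean=-0.0507  Neff=4.4248  idx=[5, 5, 6, 6, 7, 7, 7, 7, 7, 8, 8, 8, 9, 9]
step 2: w=[0.0006, 0.0006, 0.0012, 0.0012, 0.0068, 0.0068, 0.0068, 0.0068, 0.0068, 0.1871, 0.1871, 0.1871, 0.2007, 0.2007]  mean=1.1359  Neff=5.3842  idx=[4, 9, 9, 9, 10, 10, 11, 11, 11, 12, 12, 12, 13, 13]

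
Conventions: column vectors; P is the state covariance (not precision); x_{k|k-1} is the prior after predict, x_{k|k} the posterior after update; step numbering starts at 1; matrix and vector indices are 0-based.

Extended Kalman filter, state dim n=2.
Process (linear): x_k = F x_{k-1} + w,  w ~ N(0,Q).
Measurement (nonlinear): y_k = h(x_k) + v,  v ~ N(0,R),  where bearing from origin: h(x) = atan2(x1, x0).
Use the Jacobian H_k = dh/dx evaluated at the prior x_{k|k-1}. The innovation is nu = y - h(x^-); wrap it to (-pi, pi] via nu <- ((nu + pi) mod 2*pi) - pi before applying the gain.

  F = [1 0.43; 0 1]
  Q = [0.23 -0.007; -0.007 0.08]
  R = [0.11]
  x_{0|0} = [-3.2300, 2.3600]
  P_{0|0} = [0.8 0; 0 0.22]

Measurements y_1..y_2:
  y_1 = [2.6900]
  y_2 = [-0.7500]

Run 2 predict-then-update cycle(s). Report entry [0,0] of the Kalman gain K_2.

step 1: x^-=[-2.2152, 2.3600]  P^-=[1.0707 0.0876; 0.0876 0.3000]  H_jac=[-0.2253 -0.2114]  S=[0.1861]  K=[-1.3956; -0.4469]  nu=[0.3654]  x^+=[-2.7252, 2.1967]  P^+=[0.7082 -0.0285; -0.0285 0.2628]
step 2: x^-=[-1.7806, 2.1967]  P^-=[0.9623 0.0776; 0.0776 0.3428]  H_jac=[-0.2747 -0.2227]  S=[0.2091]  K=[-1.3468; -0.4670]  nu=[-3.0020]  x^+=[2.2625, 3.5985]  P^+=[0.5830 -0.0540; -0.0540 0.2972]

K[0,0] = -1.3468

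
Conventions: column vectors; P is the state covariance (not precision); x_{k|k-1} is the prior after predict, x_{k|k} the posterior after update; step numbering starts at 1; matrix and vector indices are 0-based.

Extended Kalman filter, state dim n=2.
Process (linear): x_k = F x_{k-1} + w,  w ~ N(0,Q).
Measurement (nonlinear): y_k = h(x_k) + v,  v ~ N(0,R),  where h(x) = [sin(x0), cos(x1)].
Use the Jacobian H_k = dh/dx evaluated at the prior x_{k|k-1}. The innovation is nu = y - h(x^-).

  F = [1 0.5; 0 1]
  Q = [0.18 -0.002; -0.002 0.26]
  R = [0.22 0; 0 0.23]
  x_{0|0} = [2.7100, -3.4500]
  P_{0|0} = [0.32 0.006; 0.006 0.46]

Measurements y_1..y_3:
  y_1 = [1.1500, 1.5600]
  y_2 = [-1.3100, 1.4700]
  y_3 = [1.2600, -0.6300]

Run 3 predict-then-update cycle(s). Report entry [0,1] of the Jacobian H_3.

step 1: x^-=[0.9850, -3.4500]  P^-=[0.6210 0.2340; 0.2340 0.7200]  H_jac=[0.5529 0.0000; 0.0000 -0.3035]  S=[0.4098 -0.0393; -0.0393 0.2963]  K=[0.8253 -0.1303; 0.2482 -0.7046]  nu=[0.3167, 2.5128]  x^+=[0.9189, -5.1420]  P^+=[0.3284 0.0988; 0.0988 0.5339]
step 2: x^-=[-1.6521, -5.1420]  P^-=[0.7406 0.3637; 0.3637 0.7939]  H_jac=[-0.0812 0.0000; 0.0000 -0.9091]  S=[0.2249 0.0268; 0.0268 0.8862]  K=[-0.2237 -0.3663; -0.0342 -0.8134]  nu=[-0.3133, 1.0535]  x^+=[-1.9680, -5.9882]  P^+=[0.6060 0.0927; 0.0927 0.2058]
step 3: x^-=[-4.9621, -5.9882]  P^-=[0.9302 0.1936; 0.1936 0.4658]  H_jac=[0.2471 0.0000; 0.0000 -0.2907]  S=[0.2768 -0.0139; -0.0139 0.2694]  K=[0.8220 -0.1665; 0.1479 -0.4951]  nu=[0.2910, -1.5868]  x^+=[-4.4587, -5.1596]  P^+=[0.7319 0.1317; 0.1317 0.3917]

H_jac[0,1] = 0.0000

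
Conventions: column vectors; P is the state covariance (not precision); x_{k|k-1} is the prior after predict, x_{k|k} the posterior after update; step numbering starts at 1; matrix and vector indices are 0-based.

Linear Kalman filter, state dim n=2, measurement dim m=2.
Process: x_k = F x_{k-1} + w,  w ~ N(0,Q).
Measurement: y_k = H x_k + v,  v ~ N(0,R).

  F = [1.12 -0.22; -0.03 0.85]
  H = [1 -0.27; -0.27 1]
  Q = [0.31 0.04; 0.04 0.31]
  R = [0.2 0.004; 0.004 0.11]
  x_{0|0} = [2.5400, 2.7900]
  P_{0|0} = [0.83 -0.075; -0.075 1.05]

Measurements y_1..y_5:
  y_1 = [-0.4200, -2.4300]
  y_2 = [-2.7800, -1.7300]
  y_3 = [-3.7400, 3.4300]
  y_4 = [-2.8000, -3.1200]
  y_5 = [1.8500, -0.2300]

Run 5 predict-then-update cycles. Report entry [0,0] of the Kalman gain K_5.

K[0,0] = 0.7142

step 1: x^-=[2.2310, 2.2953]  P^-=[1.4389 -0.2561; -0.2561 1.0732]  S=[1.8555 -0.9491; -0.9491 1.4264]  K=[0.8817 0.1347; 0.1750 0.9173]  nu=[-2.0313, -4.1229]  x^+=[-0.1153, -1.8421]  P^+=[0.1961 0.0713; 0.0713 0.1209]
step 2: x^-=[0.2762, -1.5623]  P^-=[0.5267 0.0792; 0.0792 0.3939]  S=[0.7127 -0.1596; -0.1596 0.4995]  K=[0.7333 0.1081; 0.1388 0.7901]  nu=[-3.4780, -0.0931]  x^+=[-2.2843, -2.1187]  P^+=[0.1630 0.0588; 0.0588 0.1033]
step 3: x^-=[-2.0923, -1.7324]  P^-=[0.4904 0.0716; 0.0716 0.3818]  S=[0.6796 -0.1547; -0.1547 0.4889]  K=[0.7165 0.1023; 0.1319 0.7832]  nu=[-2.1155, 4.5974]  x^+=[-3.1377, 1.5891]  P^+=[0.1591 0.0571; 0.0571 0.1021]
step 4: x^-=[-3.8638, 1.4449]  P^-=[0.4864 0.0703; 0.0703 0.3810]  S=[0.6762 -0.1548; -0.1548 0.4885]  K=[0.7144 0.1014; 0.1309 0.7826]  nu=[1.4539, -5.6081]  x^+=[-3.3938, -2.7535]  P^+=[0.1586 0.0568; 0.0568 0.1020]
step 5: x^-=[-3.1953, -2.2386]  P^-=[0.4859 0.0701; 0.0701 0.3809]  S=[0.6758 -0.1548; -0.1548 0.4885]  K=[0.7142 0.1013; 0.1308 0.7825]  nu=[4.4409, 1.1459]  x^+=[0.0924, -0.7610]  P^+=[0.1586 0.0568; 0.0568 0.1019]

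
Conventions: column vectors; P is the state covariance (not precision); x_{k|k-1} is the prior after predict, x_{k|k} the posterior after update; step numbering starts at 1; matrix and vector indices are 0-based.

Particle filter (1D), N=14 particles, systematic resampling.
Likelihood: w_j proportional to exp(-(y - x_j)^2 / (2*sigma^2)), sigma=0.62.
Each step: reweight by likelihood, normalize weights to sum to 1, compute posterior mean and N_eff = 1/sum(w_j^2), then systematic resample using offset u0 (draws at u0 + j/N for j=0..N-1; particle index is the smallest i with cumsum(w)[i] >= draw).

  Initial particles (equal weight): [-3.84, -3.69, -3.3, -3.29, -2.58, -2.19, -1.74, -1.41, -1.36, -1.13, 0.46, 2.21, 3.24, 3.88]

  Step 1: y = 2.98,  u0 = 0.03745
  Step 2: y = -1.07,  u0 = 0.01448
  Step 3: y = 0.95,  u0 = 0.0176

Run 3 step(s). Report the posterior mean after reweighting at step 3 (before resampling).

step 1: w=[0.0000, 0.0000, 0.0000, 0.0000, 0.0000, 0.0000, 0.0000, 0.0000, 0.0000, 0.0000, 0.0001, 0.2677, 0.5302, 0.2019]  mean=3.0930  Neff=2.5407  idx=[11, 11, 11, 11, 12, 12, 12, 12, 12, 12, 12, 13, 13, 13]
step 2: w=[0.2500, 0.2500, 0.2500, 0.2500, 0.0000, 0.0000, 0.0000, 0.0000, 0.0000, 0.0000, 0.0000, 0.0000, 0.0000, 0.0000]  mean=2.2101  Neff=4.0005  idx=[0, 0, 0, 0, 1, 1, 1, 2, 2, 2, 2, 3, 3, 3]
step 3: w=[0.0714, 0.0714, 0.0714, 0.0714, 0.0714, 0.0714, 0.0714, 0.0714, 0.0714, 0.0714, 0.0714, 0.0714, 0.0714, 0.0714]  mean=2.2100  Neff=14.0000  idx=[0, 1, 2, 3, 4, 5, 6, 7, 8, 9, 10, 11, 12, 13]

post_mean = 2.2100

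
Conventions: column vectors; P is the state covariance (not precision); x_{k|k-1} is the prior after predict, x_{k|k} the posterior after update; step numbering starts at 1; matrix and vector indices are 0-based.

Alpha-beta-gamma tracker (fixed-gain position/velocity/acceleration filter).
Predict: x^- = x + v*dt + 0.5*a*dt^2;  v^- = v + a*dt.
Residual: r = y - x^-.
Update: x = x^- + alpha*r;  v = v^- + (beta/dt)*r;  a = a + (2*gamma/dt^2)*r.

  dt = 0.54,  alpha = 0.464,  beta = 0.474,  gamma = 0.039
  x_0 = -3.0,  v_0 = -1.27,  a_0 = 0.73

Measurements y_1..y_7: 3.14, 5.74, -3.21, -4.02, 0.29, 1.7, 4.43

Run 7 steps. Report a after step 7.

step 1: x_pred=-3.5794  r=6.7194  x^+=-0.4616  v^+=5.0223  a^+=2.5274
step 2: x_pred=2.6190  r=3.1210  x^+=4.0671  v^+=9.1267  a^+=3.3622
step 3: x_pred=9.4857  r=-12.6957  x^+=3.5949  v^+=-0.2018  a^+=-0.0338
step 4: x_pred=3.4810  r=-7.5010  x^+=0.0006  v^+=-6.8042  a^+=-2.0402
step 5: x_pred=-3.9712  r=4.2612  x^+=-1.9940  v^+=-4.1656  a^+=-0.9004
step 6: x_pred=-4.3747  r=6.0747  x^+=-1.5560  v^+=0.6804  a^+=0.7245
step 7: x_pred=-1.0830  r=5.5130  x^+=1.4751  v^+=5.9108  a^+=2.1992

a_post = 2.1992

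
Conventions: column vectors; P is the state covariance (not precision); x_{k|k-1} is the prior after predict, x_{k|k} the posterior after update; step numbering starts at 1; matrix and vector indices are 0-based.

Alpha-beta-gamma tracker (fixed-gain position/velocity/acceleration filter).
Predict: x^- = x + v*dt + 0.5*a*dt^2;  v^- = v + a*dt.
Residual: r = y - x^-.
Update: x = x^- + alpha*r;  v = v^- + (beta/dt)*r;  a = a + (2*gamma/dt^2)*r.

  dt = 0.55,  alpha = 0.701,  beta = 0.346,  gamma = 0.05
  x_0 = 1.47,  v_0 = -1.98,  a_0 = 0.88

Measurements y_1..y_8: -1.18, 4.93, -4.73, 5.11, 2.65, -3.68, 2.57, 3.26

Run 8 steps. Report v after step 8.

v_post = 1.9906

step 1: x_pred=0.5141  r=-1.6941  x^+=-0.6735  v^+=-2.5617  a^+=0.3200
step 2: x_pred=-2.0340  r=6.9640  x^+=2.8478  v^+=1.9952  a^+=2.6221
step 3: x_pred=4.3417  r=-9.0717  x^+=-2.0176  v^+=-2.2695  a^+=-0.3768
step 4: x_pred=-3.3228  r=8.4328  x^+=2.5886  v^+=2.8282  a^+=2.4109
step 5: x_pred=4.5088  r=-1.8588  x^+=3.2058  v^+=2.9849  a^+=1.7964
step 6: x_pred=5.1192  r=-8.7992  x^+=-1.0490  v^+=-1.5626  a^+=-1.1124
step 7: x_pred=-2.0767  r=4.6467  x^+=1.1806  v^+=0.7488  a^+=0.4237
step 8: x_pred=1.6566  r=1.6034  x^+=2.7806  v^+=1.9906  a^+=0.9538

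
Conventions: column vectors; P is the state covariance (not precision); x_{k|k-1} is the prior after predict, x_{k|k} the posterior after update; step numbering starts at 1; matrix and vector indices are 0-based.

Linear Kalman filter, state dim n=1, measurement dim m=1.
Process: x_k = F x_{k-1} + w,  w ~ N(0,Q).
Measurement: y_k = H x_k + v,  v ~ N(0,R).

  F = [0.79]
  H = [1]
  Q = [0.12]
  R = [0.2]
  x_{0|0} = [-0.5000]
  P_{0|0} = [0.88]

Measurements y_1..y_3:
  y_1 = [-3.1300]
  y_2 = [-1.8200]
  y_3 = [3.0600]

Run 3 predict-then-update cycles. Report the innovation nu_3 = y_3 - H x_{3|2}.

innov = [4.5569]

step 1: x^-=[-0.3950]  P^-=[0.6692]  S=[0.8692]  K=[0.7699]  nu=[-2.7350]  x^+=[-2.5007]  P^+=[0.1540]
step 2: x^-=[-1.9755]  P^-=[0.2161]  S=[0.4161]  K=[0.5193]  nu=[0.1555]  x^+=[-1.8948]  P^+=[0.1039]
step 3: x^-=[-1.4969]  P^-=[0.1848]  S=[0.3848]  K=[0.4803]  nu=[4.5569]  x^+=[0.6917]  P^+=[0.0961]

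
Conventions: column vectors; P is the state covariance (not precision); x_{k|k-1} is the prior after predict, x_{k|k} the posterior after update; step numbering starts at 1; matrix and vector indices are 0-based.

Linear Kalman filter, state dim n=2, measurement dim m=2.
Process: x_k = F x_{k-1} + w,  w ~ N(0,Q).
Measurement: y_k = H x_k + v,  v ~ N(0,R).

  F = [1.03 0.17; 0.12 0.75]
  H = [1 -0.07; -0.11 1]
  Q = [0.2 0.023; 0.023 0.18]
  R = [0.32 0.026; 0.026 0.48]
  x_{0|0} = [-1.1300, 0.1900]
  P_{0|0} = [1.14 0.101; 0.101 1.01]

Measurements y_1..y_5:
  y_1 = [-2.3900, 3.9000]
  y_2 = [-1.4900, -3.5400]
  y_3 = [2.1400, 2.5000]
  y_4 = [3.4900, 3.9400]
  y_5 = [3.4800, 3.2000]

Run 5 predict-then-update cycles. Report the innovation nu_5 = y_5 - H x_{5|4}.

step 1: x^-=[-1.1316, 0.0069]  P^-=[1.4740 0.3728; 0.3728 0.7827]  S=[1.7456 0.1847; 0.1847 1.1985]  K=[0.8243 0.0487; 0.1186 0.6006]  nu=[-1.2579, 3.7686]  x^+=[-1.9849, 2.1210]  P^+=[0.2703 0.0745; 0.0745 0.2996]
step 2: x^-=[-1.6839, 1.3526]  P^-=[0.5215 0.1537; 0.1537 0.3658]  S=[0.8217 0.0979; 0.0979 0.8183]  K=[0.6163 0.0440; 0.1066 0.4136]  nu=[0.2886, -5.0778]  x^+=[-1.7294, -0.7169]  P^+=[0.2025 0.0594; 0.0594 0.2078]
step 3: x^-=[-1.9032, -0.7452]  P^-=[0.4417 0.1216; 0.1216 0.3105]  S=[0.7461 0.0783; 0.0783 0.7691]  K=[0.5767 0.0363; 0.0944 0.3767]  nu=[3.9910, 3.0359]  x^+=[0.5086, 0.7752]  P^+=[0.1892 0.0532; 0.0532 0.1891]
step 4: x^-=[0.6557, 0.6424]  P^-=[0.4248 0.1127; 0.1127 0.2987]  S=[0.7305 0.0719; 0.0719 0.7590]  K=[0.5675 0.0331; 0.0894 0.3687]  nu=[2.8793, 3.3697]  x^+=[2.4013, 2.1422]  P^+=[0.1860 0.0511; 0.0511 0.1849]
step 5: x^-=[2.8375, 1.8948]  P^-=[0.4206 0.1101; 0.1101 0.2959]  S=[0.7267 0.0700; 0.0700 0.7568]  K=[0.5651 0.0321; 0.0877 0.3669]  nu=[0.7751, 1.6173]  x^+=[3.3275, 2.5562]  P^+=[0.1852 0.0505; 0.0505 0.1839]

innov = [0.7751, 1.6173]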